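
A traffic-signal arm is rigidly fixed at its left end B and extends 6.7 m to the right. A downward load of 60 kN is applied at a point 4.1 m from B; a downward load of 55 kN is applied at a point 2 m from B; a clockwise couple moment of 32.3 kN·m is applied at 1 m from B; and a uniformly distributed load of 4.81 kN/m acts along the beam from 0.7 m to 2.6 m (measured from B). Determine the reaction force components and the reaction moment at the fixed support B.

Resultant of the distributed load: 4.81 × 1.9 = 9.139 kN at 1.65 m from B.
ΣF_x = 0: B_x = 0.
ΣF_y = 0: B_y − 60 − 55 − 4.81·1.9 = 0 → B_y = 124.1 kN.
ΣM about B: M_B − 60·4.1 − 55·2 − 32.3 − (4.81·1.9)·1.65 = 0 → M_B = 403.4 kN·m.

B_x = 0, B_y = 124.1 kN, M_B = 403.4 kN·m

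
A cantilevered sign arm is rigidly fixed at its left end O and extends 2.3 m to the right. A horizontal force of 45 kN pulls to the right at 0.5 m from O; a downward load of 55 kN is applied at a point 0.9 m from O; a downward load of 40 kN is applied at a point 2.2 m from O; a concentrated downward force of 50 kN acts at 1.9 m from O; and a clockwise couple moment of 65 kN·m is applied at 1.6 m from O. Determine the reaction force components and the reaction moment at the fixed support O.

ΣF_x = 0: O_x + 45 = 0 → O_x = -45.00 kN.
ΣF_y = 0: O_y − 55 − 40 − 50 = 0 → O_y = 145.0 kN.
ΣM about O: M_O − 55·0.9 − 40·2.2 − 50·1.9 − 65 = 0 → M_O = 297.5 kN·m.

O_x = -45.00 kN, O_y = 145.0 kN, M_O = 297.5 kN·m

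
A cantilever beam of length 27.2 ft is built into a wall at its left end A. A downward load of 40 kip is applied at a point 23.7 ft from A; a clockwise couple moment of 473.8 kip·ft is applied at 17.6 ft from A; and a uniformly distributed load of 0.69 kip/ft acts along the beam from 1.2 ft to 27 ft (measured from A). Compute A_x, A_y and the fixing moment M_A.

A_x = 0, A_y = 57.80 kip, M_A = 1673 kip·ft

Resultant of the distributed load: 0.69 × 25.8 = 17.802 kip at 14.1 ft from A.
ΣF_x = 0: A_x = 0.
ΣF_y = 0: A_y − 40 − 0.69·25.8 = 0 → A_y = 57.80 kip.
ΣM about A: M_A − 40·23.7 − 473.8 − (0.69·25.8)·14.1 = 0 → M_A = 1673 kip·ft.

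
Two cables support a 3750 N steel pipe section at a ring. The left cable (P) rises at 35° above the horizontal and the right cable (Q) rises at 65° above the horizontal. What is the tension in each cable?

T_P = 1609 N, T_Q = 3119 N

ΣF_x = 0: −T_P·cos35° + T_Q·cos65° = 0 → T_Q = 1.93828·T_P.
ΣF_y = 0: T_P·sin35° + T_Q·sin65° = 3750.
Substitute: T_P·(0.573576 + 1.93828·0.906308) = 3750 → T_P = 1609.27 ≈ 1609 N.
Then T_Q = 1.93828 × 1609.27 = 3119 N.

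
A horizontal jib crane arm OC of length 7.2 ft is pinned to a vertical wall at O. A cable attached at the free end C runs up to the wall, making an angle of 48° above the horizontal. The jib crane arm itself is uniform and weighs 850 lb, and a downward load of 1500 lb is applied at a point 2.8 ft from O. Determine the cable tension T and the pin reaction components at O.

ΣM about O: T·sin48°·7.2 − 850·3.6 − 1500·2.8 = 0 → T = 7260/(7.2·0.743145) = 1356.85 ≈ 1357 lb.
ΣF_x = 0: O_x − T·cos48° = 0 → O_x = 1356.85 × 0.669131 = 907.9 lb.
ΣF_y = 0: O_y + T·sin48° − 850 − 1500 = 0 → O_y = 2350 − 1356.85 × 0.743145 = 1342 lb.

T = 1357 lb, O_x = 907.9 lb, O_y = 1342 lb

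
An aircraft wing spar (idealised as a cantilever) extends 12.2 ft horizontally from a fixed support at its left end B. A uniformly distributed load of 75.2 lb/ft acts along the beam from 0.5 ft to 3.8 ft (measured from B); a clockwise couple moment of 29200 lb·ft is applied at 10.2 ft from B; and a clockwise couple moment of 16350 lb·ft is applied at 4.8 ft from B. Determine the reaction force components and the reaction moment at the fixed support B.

B_x = 0, B_y = 248.2 lb, M_B = 46080 lb·ft

Resultant of the distributed load: 75.2 × 3.3 = 248.16 lb at 2.15 ft from B.
ΣF_x = 0: B_x = 0.
ΣF_y = 0: B_y − 75.2·3.3 = 0 → B_y = 248.2 lb.
ΣM about B: M_B − (75.2·3.3)·2.15 − 29200 − 16350 = 0 → M_B = 46080 lb·ft.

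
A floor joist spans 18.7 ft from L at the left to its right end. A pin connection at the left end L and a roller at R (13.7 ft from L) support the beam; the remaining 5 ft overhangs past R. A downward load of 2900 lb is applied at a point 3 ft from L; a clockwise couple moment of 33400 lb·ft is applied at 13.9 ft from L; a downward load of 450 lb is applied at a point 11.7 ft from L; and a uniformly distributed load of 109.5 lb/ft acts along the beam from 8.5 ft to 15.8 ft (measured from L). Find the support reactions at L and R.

L_x = 0, L_y = -16.86 lb, R_y = 4166 lb

Resultant of the distributed load: 109.5 × 7.3 = 799.35 lb at 12.15 ft from L.
Moments about L: R_y·13.7 − 2900·3 − 33400 − 450·11.7 − (109.5·7.3)·12.15 = 0 → R_y = 57077.1025/13.7 = 4166.21 ≈ 4166 lb.
ΣF_y = 0: L_y + 4166.21 − 2900 − 450 − 109.5·7.3 = 0 → L_y = -16.86 lb.
ΣF_x = 0: no horizontal applied forces, so L_x = 0.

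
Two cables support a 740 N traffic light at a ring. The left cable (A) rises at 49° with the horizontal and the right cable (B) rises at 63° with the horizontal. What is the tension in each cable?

T_A = 362.3 N, T_B = 523.6 N

ΣF_x = 0: −T_A·cos49° + T_B·cos63° = 0 → T_B = 1.44509·T_A.
ΣF_y = 0: T_A·sin49° + T_B·sin63° = 740.
Substitute: T_A·(0.75471 + 1.44509·0.891007) = 740 → T_A = 362.337 ≈ 362.3 N.
Then T_B = 1.44509 × 362.337 = 523.6 N.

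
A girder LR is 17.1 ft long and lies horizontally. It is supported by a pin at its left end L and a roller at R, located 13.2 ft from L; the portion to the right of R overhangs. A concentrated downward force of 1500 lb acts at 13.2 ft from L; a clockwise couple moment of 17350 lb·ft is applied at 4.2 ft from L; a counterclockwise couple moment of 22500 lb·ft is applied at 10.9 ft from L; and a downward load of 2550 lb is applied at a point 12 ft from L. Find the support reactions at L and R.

L_x = 0, L_y = 622.0 lb, R_y = 3428 lb

Moments about L: R_y·13.2 − 1500·13.2 − 17350 + 22500 − 2550·12 = 0 → R_y = 45250/13.2 = 3428.03 ≈ 3428 lb.
ΣF_y = 0: L_y + 3428.03 − 1500 − 2550 = 0 → L_y = 622.0 lb.
ΣF_x = 0: no horizontal applied forces, so L_x = 0.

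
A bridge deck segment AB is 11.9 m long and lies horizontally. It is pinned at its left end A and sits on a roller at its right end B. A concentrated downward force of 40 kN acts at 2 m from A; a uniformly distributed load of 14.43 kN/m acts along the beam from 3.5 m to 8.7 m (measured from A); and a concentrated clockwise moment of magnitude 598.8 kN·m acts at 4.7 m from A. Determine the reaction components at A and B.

A_x = 0, A_y = 19.53 kN, B_y = 95.51 kN

Resultant of the distributed load: 14.43 × 5.2 = 75.036 kN at 6.1 m from A.
ΣM about A: B_y·11.9 − 40·2 − (14.43·5.2)·6.1 − 598.8 = 0 → B_y = 1136.5196/11.9 = 95.5058 ≈ 95.51 kN.
ΣF_y = 0: A_y + 95.5058 − 40 − 14.43·5.2 = 0 → A_y = 19.53 kN.
ΣF_x = 0: no horizontal applied forces, so A_x = 0.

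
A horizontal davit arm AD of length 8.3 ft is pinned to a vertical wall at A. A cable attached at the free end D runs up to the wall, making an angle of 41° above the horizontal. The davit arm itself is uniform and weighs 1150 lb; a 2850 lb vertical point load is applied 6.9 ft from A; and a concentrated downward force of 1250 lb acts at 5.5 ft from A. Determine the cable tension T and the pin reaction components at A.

ΣM about A: T·sin41°·8.3 − 1150·4.15 − 2850·6.9 − 1250·5.5 = 0 → T = 31312.5/(8.3·0.656059) = 5750.38 ≈ 5750 lb.
ΣF_x = 0: A_x − T·cos41° = 0 → A_x = 5750.38 × 0.75471 = 4340 lb.
ΣF_y = 0: A_y + T·sin41° − 1150 − 2850 − 1250 = 0 → A_y = 5250 − 5750.38 × 0.656059 = 1477 lb.

T = 5750 lb, A_x = 4340 lb, A_y = 1477 lb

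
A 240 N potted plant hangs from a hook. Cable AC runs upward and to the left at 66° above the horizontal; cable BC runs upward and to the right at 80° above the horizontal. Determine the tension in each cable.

T_AC = 74.53 N, T_BC = 174.6 N

ΣF_x = 0: −T_AC·cos66° + T_BC·cos80° = 0 → T_BC = 2.3423·T_AC.
ΣF_y = 0: T_AC·sin66° + T_BC·sin80° = 240.
Substitute: T_AC·(0.913545 + 2.3423·0.984808) = 240 → T_AC = 74.5281 ≈ 74.53 N.
Then T_BC = 2.3423 × 74.5281 = 174.6 N.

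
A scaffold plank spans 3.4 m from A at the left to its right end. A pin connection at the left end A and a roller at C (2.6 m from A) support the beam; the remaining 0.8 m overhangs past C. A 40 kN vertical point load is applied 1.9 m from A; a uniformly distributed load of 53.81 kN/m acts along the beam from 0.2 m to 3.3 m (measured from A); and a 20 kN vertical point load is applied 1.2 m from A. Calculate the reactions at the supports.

Resultant of the distributed load: 53.81 × 3.1 = 166.811 kN at 1.75 m from A.
ΣM about A: C_y·2.6 − 40·1.9 − (53.81·3.1)·1.75 − 20·1.2 = 0 → C_y = 391.91925/2.6 = 150.738 ≈ 150.7 kN.
ΣF_y = 0: A_y + 150.738 − 40 − 53.81·3.1 − 20 = 0 → A_y = 76.07 kN.
ΣF_x = 0: no horizontal applied forces, so A_x = 0.

A_x = 0, A_y = 76.07 kN, C_y = 150.7 kN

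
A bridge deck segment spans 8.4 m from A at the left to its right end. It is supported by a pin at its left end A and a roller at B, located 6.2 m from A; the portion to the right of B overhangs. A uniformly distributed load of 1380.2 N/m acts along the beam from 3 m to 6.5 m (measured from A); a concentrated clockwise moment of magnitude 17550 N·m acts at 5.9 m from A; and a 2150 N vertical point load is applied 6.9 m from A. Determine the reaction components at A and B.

Resultant of the distributed load: 1380.2 × 3.5 = 4830.7 N at 4.75 m from A.
Moments about A: B_y·6.2 − (1380.2·3.5)·4.75 − 17550 − 2150·6.9 = 0 → B_y = 55330.825/6.2 = 8924.33 ≈ 8924 N.
ΣF_y = 0: A_y + 8924.33 − 1380.2·3.5 − 2150 = 0 → A_y = -1944 N.
ΣF_x = 0: no horizontal applied forces, so A_x = 0.

A_x = 0, A_y = -1944 N, B_y = 8924 N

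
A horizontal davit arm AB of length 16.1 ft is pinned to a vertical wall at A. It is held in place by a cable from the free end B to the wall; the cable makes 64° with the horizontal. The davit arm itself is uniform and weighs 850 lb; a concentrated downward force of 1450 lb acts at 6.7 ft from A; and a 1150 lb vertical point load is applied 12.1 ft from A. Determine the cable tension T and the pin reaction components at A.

T = 2106 lb, A_x = 923.1 lb, A_y = 1557 lb

ΣM about A: T·sin64°·16.1 − 850·8.05 − 1450·6.7 − 1150·12.1 = 0 → T = 30472.5/(16.1·0.898794) = 2105.82 ≈ 2106 lb.
ΣF_x = 0: A_x − T·cos64° = 0 → A_x = 2105.82 × 0.438371 = 923.1 lb.
ΣF_y = 0: A_y + T·sin64° − 850 − 1450 − 1150 = 0 → A_y = 3450 − 2105.82 × 0.898794 = 1557 lb.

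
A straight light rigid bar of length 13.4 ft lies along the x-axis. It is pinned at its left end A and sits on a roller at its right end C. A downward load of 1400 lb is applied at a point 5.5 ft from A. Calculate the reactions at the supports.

A_x = 0, A_y = 825.4 lb, C_y = 574.6 lb

Taking moments about A: C_y·13.4 − 1400·5.5 = 0 → C_y = 7700/13.4 = 574.627 ≈ 574.6 lb.
ΣF_y = 0: A_y + 574.627 − 1400 = 0 → A_y = 825.4 lb.
ΣF_x = 0: no horizontal applied forces, so A_x = 0.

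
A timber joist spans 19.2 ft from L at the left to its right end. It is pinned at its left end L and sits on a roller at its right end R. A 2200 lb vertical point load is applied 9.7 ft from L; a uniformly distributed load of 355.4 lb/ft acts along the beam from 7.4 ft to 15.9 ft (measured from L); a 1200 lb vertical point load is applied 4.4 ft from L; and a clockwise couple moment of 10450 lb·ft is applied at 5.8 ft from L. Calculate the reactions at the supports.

Resultant of the distributed load: 355.4 × 8.5 = 3020.9 lb at 11.65 ft from L.
ΣM about L: R_y·19.2 − 2200·9.7 − (355.4·8.5)·11.65 − 1200·4.4 − 10450 = 0 → R_y = 72263.485/19.2 = 3763.72 ≈ 3764 lb.
ΣF_y = 0: L_y + 3763.72 − 2200 − 355.4·8.5 − 1200 = 0 → L_y = 2657 lb.
ΣF_x = 0: no horizontal applied forces, so L_x = 0.

L_x = 0, L_y = 2657 lb, R_y = 3764 lb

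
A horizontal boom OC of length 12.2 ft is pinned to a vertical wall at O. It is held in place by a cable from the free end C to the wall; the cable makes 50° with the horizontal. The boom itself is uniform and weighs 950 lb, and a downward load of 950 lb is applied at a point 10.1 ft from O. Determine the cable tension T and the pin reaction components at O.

T = 1647 lb, O_x = 1059 lb, O_y = 638.5 lb

ΣM about O: T·sin50°·12.2 − 950·6.1 − 950·10.1 = 0 → T = 15390/(12.2·0.766044) = 1646.74 ≈ 1647 lb.
ΣF_x = 0: O_x − T·cos50° = 0 → O_x = 1646.74 × 0.642788 = 1059 lb.
ΣF_y = 0: O_y + T·sin50° − 950 − 950 = 0 → O_y = 1900 − 1646.74 × 0.766044 = 638.5 lb.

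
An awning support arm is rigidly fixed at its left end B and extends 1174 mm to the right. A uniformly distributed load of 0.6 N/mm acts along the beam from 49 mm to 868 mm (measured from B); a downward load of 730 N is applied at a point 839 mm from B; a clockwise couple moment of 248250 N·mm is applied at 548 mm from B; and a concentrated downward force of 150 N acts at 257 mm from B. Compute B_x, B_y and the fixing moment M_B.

B_x = 0, B_y = 1371 N, M_B = 1125000 N·mm

Resultant of the distributed load: 0.6 × 819 = 491.4 N at 458.5 mm from B.
ΣF_x = 0: B_x = 0.
ΣF_y = 0: B_y − 0.6·819 − 730 − 150 = 0 → B_y = 1371 N.
ΣM about B: M_B − (0.6·819)·458.5 − 730·839 − 248250 − 150·257 = 0 → M_B = 1125000 N·mm.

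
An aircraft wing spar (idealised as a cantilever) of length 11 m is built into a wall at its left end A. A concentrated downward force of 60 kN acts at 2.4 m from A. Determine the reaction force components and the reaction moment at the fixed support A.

A_x = 0, A_y = 60.00 kN, M_A = 144.0 kN·m

ΣF_x = 0: A_x = 0.
ΣF_y = 0: A_y − 60 = 0 → A_y = 60.00 kN.
ΣM about A: M_A − 60·2.4 = 0 → M_A = 144.0 kN·m.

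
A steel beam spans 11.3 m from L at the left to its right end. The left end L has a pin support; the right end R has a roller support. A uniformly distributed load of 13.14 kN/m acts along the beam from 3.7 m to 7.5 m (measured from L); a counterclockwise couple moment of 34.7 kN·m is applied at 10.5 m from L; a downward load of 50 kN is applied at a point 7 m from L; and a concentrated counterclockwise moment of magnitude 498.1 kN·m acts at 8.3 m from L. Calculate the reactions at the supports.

Resultant of the distributed load: 13.14 × 3.8 = 49.932 kN at 5.6 m from L.
ΣM about L: R_y·11.3 − (13.14·3.8)·5.6 + 34.7 − 50·7 + 498.1 = 0 → R_y = 96.8192/11.3 = 8.56807 ≈ 8.568 kN.
ΣF_y = 0: L_y + 8.56807 − 13.14·3.8 − 50 = 0 → L_y = 91.36 kN.
ΣF_x = 0: no horizontal applied forces, so L_x = 0.

L_x = 0, L_y = 91.36 kN, R_y = 8.568 kN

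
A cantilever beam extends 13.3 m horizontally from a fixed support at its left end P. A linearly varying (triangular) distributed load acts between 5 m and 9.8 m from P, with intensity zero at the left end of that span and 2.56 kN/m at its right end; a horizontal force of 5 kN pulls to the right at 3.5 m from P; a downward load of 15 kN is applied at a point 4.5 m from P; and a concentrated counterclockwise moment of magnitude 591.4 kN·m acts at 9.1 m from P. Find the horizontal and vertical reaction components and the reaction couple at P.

P_x = -5.000 kN, P_y = 21.14 kN, M_P = -473.5 kN·m

Resultant of the triangular load: ½ × 2.56 × 4.8 = 6.144 kN, acting at 8.2 m from P (one-third of the span from the peak).
ΣF_x = 0: P_x + 5 = 0 → P_x = -5.000 kN.
ΣF_y = 0: P_y − ½·2.56·4.8 − 15 = 0 → P_y = 21.14 kN.
ΣM about P: M_P − (½·2.56·4.8)·8.2 − 15·4.5 + 591.4 = 0 → M_P = -473.5 kN·m.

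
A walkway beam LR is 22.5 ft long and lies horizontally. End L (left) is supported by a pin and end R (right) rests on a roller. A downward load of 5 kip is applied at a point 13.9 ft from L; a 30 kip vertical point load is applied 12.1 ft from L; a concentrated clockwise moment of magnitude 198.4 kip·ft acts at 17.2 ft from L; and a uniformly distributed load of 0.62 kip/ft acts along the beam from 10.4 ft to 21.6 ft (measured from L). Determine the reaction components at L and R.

Resultant of the distributed load: 0.62 × 11.2 = 6.944 kip at 16 ft from L.
Taking moments about L: R_y·22.5 − 5·13.9 − 30·12.1 − 198.4 − (0.62·11.2)·16 = 0 → R_y = 742.004/22.5 = 32.978 ≈ 32.98 kip.
ΣF_y = 0: L_y + 32.978 − 5 − 30 − 0.62·11.2 = 0 → L_y = 8.966 kip.
ΣF_x = 0: no horizontal applied forces, so L_x = 0.

L_x = 0, L_y = 8.966 kip, R_y = 32.98 kip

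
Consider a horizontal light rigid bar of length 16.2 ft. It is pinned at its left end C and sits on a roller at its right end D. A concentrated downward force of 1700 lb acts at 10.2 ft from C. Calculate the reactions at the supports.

C_x = 0, C_y = 629.6 lb, D_y = 1070 lb

Taking moments about C: D_y·16.2 − 1700·10.2 = 0 → D_y = 17340/16.2 = 1070.37 ≈ 1070 lb.
ΣF_y = 0: C_y + 1070.37 − 1700 = 0 → C_y = 629.6 lb.
ΣF_x = 0: no horizontal applied forces, so C_x = 0.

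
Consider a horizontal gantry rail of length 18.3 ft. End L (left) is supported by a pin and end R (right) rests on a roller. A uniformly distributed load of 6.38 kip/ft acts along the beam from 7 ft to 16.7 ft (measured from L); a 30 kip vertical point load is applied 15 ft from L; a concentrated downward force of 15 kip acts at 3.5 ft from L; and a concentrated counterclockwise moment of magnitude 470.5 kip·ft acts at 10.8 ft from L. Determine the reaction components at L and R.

Resultant of the distributed load: 6.38 × 9.7 = 61.886 kip at 11.85 ft from L.
Moments about L: R_y·18.3 − (6.38·9.7)·11.85 − 30·15 − 15·3.5 + 470.5 = 0 → R_y = 765.3491/18.3 = 41.8224 ≈ 41.82 kip.
ΣF_y = 0: L_y + 41.8224 − 6.38·9.7 − 30 − 15 = 0 → L_y = 65.06 kip.
ΣF_x = 0: no horizontal applied forces, so L_x = 0.

L_x = 0, L_y = 65.06 kip, R_y = 41.82 kip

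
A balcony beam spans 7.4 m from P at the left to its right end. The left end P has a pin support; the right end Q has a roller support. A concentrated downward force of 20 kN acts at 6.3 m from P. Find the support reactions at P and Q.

P_x = 0, P_y = 2.973 kN, Q_y = 17.03 kN

Taking moments about P: Q_y·7.4 − 20·6.3 = 0 → Q_y = 126/7.4 = 17.027 ≈ 17.03 kN.
ΣF_y = 0: P_y + 17.027 − 20 = 0 → P_y = 2.973 kN.
ΣF_x = 0: no horizontal applied forces, so P_x = 0.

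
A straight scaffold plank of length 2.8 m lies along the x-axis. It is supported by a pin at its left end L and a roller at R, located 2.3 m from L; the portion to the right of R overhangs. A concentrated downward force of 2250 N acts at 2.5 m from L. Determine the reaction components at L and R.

ΣM about L: R_y·2.3 − 2250·2.5 = 0 → R_y = 5625/2.3 = 2445.65 ≈ 2446 N.
ΣF_y = 0: L_y + 2445.65 − 2250 = 0 → L_y = -195.7 N.
ΣF_x = 0: no horizontal applied forces, so L_x = 0.

L_x = 0, L_y = -195.7 N, R_y = 2446 N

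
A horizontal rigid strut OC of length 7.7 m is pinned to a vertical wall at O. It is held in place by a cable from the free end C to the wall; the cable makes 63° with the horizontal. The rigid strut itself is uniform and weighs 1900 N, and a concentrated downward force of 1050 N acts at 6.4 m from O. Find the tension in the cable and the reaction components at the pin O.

ΣM about O: T·sin63°·7.7 − 1900·3.85 − 1050·6.4 = 0 → T = 14035/(7.7·0.891007) = 2045.69 ≈ 2046 N.
ΣF_x = 0: O_x − T·cos63° = 0 → O_x = 2045.69 × 0.45399 = 928.7 N.
ΣF_y = 0: O_y + T·sin63° − 1900 − 1050 = 0 → O_y = 2950 − 2045.69 × 0.891007 = 1127 N.

T = 2046 N, O_x = 928.7 N, O_y = 1127 N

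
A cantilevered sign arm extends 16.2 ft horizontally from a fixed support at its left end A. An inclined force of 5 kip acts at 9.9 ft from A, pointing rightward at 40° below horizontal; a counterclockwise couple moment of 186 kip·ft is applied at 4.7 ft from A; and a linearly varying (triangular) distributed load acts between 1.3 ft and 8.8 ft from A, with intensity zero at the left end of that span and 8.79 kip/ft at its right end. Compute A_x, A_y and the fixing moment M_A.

A_x = -3.830 kip, A_y = 36.18 kip, M_A = 53.48 kip·ft

Resultant of the triangular load: ½ × 8.79 × 7.5 = 32.9625 kip, acting at 6.3 ft from A (one-third of the span from the peak).
ΣF_x = 0: A_x + 5·cos40° = 0 → A_x = -3.830 kip.
ΣF_y = 0: A_y − 5·sin40° − ½·8.79·7.5 = 0 → A_y = 36.18 kip.
ΣM about A: M_A − 5·sin40°·9.9 + 186 − (½·8.79·7.5)·6.3 = 0 → M_A = 53.48 kip·ft.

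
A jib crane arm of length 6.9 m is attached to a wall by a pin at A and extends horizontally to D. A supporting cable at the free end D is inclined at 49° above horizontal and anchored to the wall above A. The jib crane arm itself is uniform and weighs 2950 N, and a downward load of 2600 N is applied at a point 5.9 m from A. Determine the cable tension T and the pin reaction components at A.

ΣM about A: T·sin49°·6.9 − 2950·3.45 − 2600·5.9 = 0 → T = 25517.5/(6.9·0.75471) = 4900.14 ≈ 4900 N.
ΣF_x = 0: A_x − T·cos49° = 0 → A_x = 4900.14 × 0.656059 = 3215 N.
ΣF_y = 0: A_y + T·sin49° − 2950 − 2600 = 0 → A_y = 5550 − 4900.14 × 0.75471 = 1852 N.

T = 4900 N, A_x = 3215 N, A_y = 1852 N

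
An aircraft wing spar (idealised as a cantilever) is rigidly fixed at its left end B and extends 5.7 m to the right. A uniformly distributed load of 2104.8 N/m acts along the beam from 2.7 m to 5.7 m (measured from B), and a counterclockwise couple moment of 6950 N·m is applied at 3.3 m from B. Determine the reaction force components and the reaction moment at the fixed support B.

B_x = 0, B_y = 6314 N, M_B = 19570 N·m

Resultant of the distributed load: 2104.8 × 3 = 6314.4 N at 4.2 m from B.
ΣF_x = 0: B_x = 0.
ΣF_y = 0: B_y − 2104.8·3 = 0 → B_y = 6314 N.
ΣM about B: M_B − (2104.8·3)·4.2 + 6950 = 0 → M_B = 19570 N·m.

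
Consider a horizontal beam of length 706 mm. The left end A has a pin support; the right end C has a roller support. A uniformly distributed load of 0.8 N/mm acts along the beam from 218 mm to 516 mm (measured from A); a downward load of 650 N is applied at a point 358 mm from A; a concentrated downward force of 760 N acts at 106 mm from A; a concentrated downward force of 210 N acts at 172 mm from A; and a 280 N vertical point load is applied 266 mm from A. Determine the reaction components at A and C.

Resultant of the distributed load: 0.8 × 298 = 238.4 N at 367 mm from A.
ΣM about A: C_y·706 − (0.8·298)·367 − 650·358 − 760·106 − 210·172 − 280·266 = 0 → C_y = 511352.8/706 = 724.296 ≈ 724.3 N.
ΣF_y = 0: A_y + 724.296 − 0.8·298 − 650 − 760 − 210 − 280 = 0 → A_y = 1414 N.
ΣF_x = 0: no horizontal applied forces, so A_x = 0.

A_x = 0, A_y = 1414 N, C_y = 724.3 N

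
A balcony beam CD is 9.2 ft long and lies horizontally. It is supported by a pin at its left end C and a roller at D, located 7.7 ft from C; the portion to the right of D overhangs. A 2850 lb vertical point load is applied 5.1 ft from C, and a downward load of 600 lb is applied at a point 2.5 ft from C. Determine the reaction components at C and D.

Moments about C: D_y·7.7 − 2850·5.1 − 600·2.5 = 0 → D_y = 16035/7.7 = 2082.47 ≈ 2082 lb.
ΣF_y = 0: C_y + 2082.47 − 2850 − 600 = 0 → C_y = 1368 lb.
ΣF_x = 0: no horizontal applied forces, so C_x = 0.

C_x = 0, C_y = 1368 lb, D_y = 2082 lb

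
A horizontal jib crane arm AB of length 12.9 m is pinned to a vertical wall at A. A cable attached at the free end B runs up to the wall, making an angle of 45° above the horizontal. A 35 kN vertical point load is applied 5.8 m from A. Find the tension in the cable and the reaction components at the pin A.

T = 22.25 kN, A_x = 15.74 kN, A_y = 19.26 kN

ΣM about A: T·sin45°·12.9 − 35·5.8 = 0 → T = 203/(12.9·0.707107) = 22.2547 ≈ 22.25 kN.
ΣF_x = 0: A_x − T·cos45° = 0 → A_x = 22.2547 × 0.707107 = 15.74 kN.
ΣF_y = 0: A_y + T·sin45° − 35 = 0 → A_y = 35 − 22.2547 × 0.707107 = 19.26 kN.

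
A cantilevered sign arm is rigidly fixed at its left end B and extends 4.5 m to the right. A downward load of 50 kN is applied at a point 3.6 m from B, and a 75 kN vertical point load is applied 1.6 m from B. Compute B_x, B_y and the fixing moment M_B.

ΣF_x = 0: B_x = 0.
ΣF_y = 0: B_y − 50 − 75 = 0 → B_y = 125.0 kN.
ΣM about B: M_B − 50·3.6 − 75·1.6 = 0 → M_B = 300.0 kN·m.

B_x = 0, B_y = 125.0 kN, M_B = 300.0 kN·m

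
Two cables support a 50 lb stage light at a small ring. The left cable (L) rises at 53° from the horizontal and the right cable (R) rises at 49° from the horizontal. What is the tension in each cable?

T_L = 33.54 lb, T_R = 30.76 lb

ΣF_x = 0: −T_L·cos53° + T_R·cos49° = 0 → T_R = 0.917318·T_L.
ΣF_y = 0: T_L·sin53° + T_R·sin49° = 50.
Substitute: T_L·(0.798636 + 0.917318·0.75471) = 50 → T_L = 33.5358 ≈ 33.54 lb.
Then T_R = 0.917318 × 33.5358 = 30.76 lb.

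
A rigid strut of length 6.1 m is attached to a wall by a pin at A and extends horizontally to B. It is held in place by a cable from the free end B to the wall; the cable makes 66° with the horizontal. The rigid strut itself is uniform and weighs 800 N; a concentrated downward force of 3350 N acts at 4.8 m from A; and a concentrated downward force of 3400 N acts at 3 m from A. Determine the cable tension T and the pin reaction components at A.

T = 5154 N, A_x = 2096 N, A_y = 2842 N

ΣM about A: T·sin66°·6.1 − 800·3.05 − 3350·4.8 − 3400·3 = 0 → T = 28720/(6.1·0.913545) = 5153.77 ≈ 5154 N.
ΣF_x = 0: A_x − T·cos66° = 0 → A_x = 5153.77 × 0.406737 = 2096 N.
ΣF_y = 0: A_y + T·sin66° − 800 − 3350 − 3400 = 0 → A_y = 7550 − 5153.77 × 0.913545 = 2842 N.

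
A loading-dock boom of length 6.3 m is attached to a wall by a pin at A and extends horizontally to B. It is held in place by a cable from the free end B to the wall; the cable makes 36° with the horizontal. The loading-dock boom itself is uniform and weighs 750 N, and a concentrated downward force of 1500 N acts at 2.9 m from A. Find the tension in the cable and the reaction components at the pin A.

ΣM about A: T·sin36°·6.3 − 750·3.15 − 1500·2.9 = 0 → T = 6712.5/(6.3·0.587785) = 1812.7 ≈ 1813 N.
ΣF_x = 0: A_x − T·cos36° = 0 → A_x = 1812.7 × 0.809017 = 1467 N.
ΣF_y = 0: A_y + T·sin36° − 750 − 1500 = 0 → A_y = 2250 − 1812.7 × 0.587785 = 1185 N.

T = 1813 N, A_x = 1467 N, A_y = 1185 N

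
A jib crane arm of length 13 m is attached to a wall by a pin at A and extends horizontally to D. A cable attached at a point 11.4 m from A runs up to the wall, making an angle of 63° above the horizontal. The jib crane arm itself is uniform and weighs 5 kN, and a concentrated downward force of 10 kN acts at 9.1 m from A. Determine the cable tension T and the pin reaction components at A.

ΣM about A: T·sin63°·11.4 − 5·6.5 − 10·9.1 = 0 → T = 123.5/(11.4·0.891007) = 12.1585 ≈ 12.16 kN.
ΣF_x = 0: A_x − T·cos63° = 0 → A_x = 12.1585 × 0.45399 = 5.520 kN.
ΣF_y = 0: A_y + T·sin63° − 5 − 10 = 0 → A_y = 15 − 12.1585 × 0.891007 = 4.167 kN.

T = 12.16 kN, A_x = 5.520 kN, A_y = 4.167 kN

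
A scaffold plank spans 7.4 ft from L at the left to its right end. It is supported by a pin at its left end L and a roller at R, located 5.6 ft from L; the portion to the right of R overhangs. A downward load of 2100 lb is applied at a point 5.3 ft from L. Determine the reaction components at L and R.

L_x = 0, L_y = 112.5 lb, R_y = 1988 lb

ΣM about L: R_y·5.6 − 2100·5.3 = 0 → R_y = 11130/5.6 = 1987.5 ≈ 1988 lb.
ΣF_y = 0: L_y + 1987.5 − 2100 = 0 → L_y = 112.5 lb.
ΣF_x = 0: no horizontal applied forces, so L_x = 0.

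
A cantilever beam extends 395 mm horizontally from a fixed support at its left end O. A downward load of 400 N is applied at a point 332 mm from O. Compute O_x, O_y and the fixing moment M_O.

O_x = 0, O_y = 400.0 N, M_O = 132800 N·mm

ΣF_x = 0: O_x = 0.
ΣF_y = 0: O_y − 400 = 0 → O_y = 400.0 N.
ΣM about O: M_O − 400·332 = 0 → M_O = 132800 N·mm.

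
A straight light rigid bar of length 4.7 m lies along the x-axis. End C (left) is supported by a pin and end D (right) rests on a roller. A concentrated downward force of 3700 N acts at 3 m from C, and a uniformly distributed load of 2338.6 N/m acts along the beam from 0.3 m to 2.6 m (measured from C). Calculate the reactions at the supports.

Resultant of the distributed load: 2338.6 × 2.3 = 5378.78 N at 1.45 m from C.
Taking moments about C: D_y·4.7 − 3700·3 − (2338.6·2.3)·1.45 = 0 → D_y = 18899.231/4.7 = 4021.11 ≈ 4021 N.
ΣF_y = 0: C_y + 4021.11 − 3700 − 2338.6·2.3 = 0 → C_y = 5058 N.
ΣF_x = 0: no horizontal applied forces, so C_x = 0.

C_x = 0, C_y = 5058 N, D_y = 4021 N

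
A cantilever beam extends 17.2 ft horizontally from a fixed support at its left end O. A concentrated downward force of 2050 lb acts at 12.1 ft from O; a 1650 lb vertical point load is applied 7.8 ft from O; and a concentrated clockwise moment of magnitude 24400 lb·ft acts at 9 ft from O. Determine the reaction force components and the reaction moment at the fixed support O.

O_x = 0, O_y = 3700 lb, M_O = 62080 lb·ft

ΣF_x = 0: O_x = 0.
ΣF_y = 0: O_y − 2050 − 1650 = 0 → O_y = 3700 lb.
ΣM about O: M_O − 2050·12.1 − 1650·7.8 − 24400 = 0 → M_O = 62080 lb·ft.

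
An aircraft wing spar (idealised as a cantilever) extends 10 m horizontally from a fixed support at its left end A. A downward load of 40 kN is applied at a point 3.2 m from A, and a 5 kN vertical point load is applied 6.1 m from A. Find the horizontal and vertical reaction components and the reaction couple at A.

A_x = 0, A_y = 45.00 kN, M_A = 158.5 kN·m

ΣF_x = 0: A_x = 0.
ΣF_y = 0: A_y − 40 − 5 = 0 → A_y = 45.00 kN.
ΣM about A: M_A − 40·3.2 − 5·6.1 = 0 → M_A = 158.5 kN·m.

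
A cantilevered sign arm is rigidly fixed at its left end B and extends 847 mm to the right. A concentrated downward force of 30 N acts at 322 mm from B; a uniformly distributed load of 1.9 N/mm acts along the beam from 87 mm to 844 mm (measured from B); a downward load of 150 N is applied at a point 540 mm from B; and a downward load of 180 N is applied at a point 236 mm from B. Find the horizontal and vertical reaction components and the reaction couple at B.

B_x = 0, B_y = 1798 N, M_B = 802700 N·mm

Resultant of the distributed load: 1.9 × 757 = 1438.3 N at 465.5 mm from B.
ΣF_x = 0: B_x = 0.
ΣF_y = 0: B_y − 30 − 1.9·757 − 150 − 180 = 0 → B_y = 1798 N.
ΣM about B: M_B − 30·322 − (1.9·757)·465.5 − 150·540 − 180·236 = 0 → M_B = 802700 N·mm.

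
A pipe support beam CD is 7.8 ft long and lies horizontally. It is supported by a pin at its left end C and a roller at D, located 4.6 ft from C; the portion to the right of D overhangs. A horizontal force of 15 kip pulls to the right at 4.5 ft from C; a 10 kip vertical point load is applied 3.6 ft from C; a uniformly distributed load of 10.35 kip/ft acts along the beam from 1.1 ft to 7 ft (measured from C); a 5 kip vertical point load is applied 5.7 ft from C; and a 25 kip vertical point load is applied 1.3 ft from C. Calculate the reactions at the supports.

C_x = -15.00 kip, C_y = 26.21 kip, D_y = 74.85 kip

Resultant of the distributed load: 10.35 × 5.9 = 61.065 kip at 4.05 ft from C.
ΣM about C: D_y·4.6 − 10·3.6 − (10.35·5.9)·4.05 − 5·5.7 − 25·1.3 = 0 → D_y = 344.31325/4.6 = 74.8507 ≈ 74.85 kip.
ΣF_y = 0: C_y + 74.8507 − 10 − 10.35·5.9 − 5 − 25 = 0 → C_y = 26.21 kip.
ΣF_x = 0: C_x + 15 = 0 → C_x = -15.00 kip.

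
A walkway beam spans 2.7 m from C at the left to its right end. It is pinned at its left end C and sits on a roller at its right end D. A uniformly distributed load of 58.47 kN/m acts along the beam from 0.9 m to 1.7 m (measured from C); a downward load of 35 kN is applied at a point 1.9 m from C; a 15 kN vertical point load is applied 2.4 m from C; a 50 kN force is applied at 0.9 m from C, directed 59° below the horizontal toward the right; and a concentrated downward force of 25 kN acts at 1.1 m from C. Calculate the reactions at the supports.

Resultant of the distributed load: 58.47 × 0.8 = 46.776 kN at 1.3 m from C.
Moments about C: D_y·2.7 − (58.47·0.8)·1.3 − 35·1.9 − 15·2.4 − 50·sin59°·0.9 − 25·1.1 = 0 → D_y = 229.381/2.7 = 84.9559 ≈ 84.96 kN.
ΣF_y = 0: C_y + 84.9559 − 58.47·0.8 − 35 − 15 − 50·sin59° − 25 = 0 → C_y = 79.68 kN.
ΣF_x = 0: C_x + 50·cos59° = 0 → C_x = -25.75 kN.

C_x = -25.75 kN, C_y = 79.68 kN, D_y = 84.96 kN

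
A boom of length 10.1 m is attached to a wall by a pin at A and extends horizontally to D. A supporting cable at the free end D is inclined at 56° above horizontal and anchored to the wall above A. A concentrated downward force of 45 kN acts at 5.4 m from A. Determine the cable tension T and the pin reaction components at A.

ΣM about A: T·sin56°·10.1 − 45·5.4 = 0 → T = 243/(10.1·0.829038) = 29.0209 ≈ 29.02 kN.
ΣF_x = 0: A_x − T·cos56° = 0 → A_x = 29.0209 × 0.559193 = 16.23 kN.
ΣF_y = 0: A_y + T·sin56° − 45 = 0 → A_y = 45 − 29.0209 × 0.829038 = 20.94 kN.

T = 29.02 kN, A_x = 16.23 kN, A_y = 20.94 kN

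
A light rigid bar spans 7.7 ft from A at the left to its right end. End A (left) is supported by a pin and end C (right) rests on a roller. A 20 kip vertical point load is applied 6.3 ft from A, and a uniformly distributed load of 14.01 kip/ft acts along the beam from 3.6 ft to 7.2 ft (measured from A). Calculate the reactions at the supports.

Resultant of the distributed load: 14.01 × 3.6 = 50.436 kip at 5.4 ft from A.
ΣM about A: C_y·7.7 − 20·6.3 − (14.01·3.6)·5.4 = 0 → C_y = 398.3544/7.7 = 51.7343 ≈ 51.73 kip.
ΣF_y = 0: A_y + 51.7343 − 20 − 14.01·3.6 = 0 → A_y = 18.70 kip.
ΣF_x = 0: no horizontal applied forces, so A_x = 0.

A_x = 0, A_y = 18.70 kip, C_y = 51.73 kip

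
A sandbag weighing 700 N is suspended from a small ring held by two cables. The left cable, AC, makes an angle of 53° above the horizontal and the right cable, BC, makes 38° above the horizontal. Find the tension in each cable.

T_AC = 551.7 N, T_BC = 421.3 N

ΣF_x = 0: −T_AC·cos53° + T_BC·cos38° = 0 → T_BC = 0.763714·T_AC.
ΣF_y = 0: T_AC·sin53° + T_BC·sin38° = 700.
Substitute: T_AC·(0.798636 + 0.763714·0.615661) = 700 → T_AC = 551.692 ≈ 551.7 N.
Then T_BC = 0.763714 × 551.692 = 421.3 N.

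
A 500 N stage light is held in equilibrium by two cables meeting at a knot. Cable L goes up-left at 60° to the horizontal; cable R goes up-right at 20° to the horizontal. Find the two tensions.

ΣF_x = 0: −T_L·cos60° + T_R·cos20° = 0 → T_R = 0.532089·T_L.
ΣF_y = 0: T_L·sin60° + T_R·sin20° = 500.
Substitute: T_L·(0.866025 + 0.532089·0.34202) = 500 → T_L = 477.095 ≈ 477.1 N.
Then T_R = 0.532089 × 477.095 = 253.9 N.

T_L = 477.1 N, T_R = 253.9 N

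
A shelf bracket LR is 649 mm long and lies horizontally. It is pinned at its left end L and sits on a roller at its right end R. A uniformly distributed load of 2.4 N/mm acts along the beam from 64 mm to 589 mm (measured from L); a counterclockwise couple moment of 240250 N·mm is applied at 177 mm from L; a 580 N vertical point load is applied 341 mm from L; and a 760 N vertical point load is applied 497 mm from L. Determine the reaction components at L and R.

Resultant of the distributed load: 2.4 × 525 = 1260 N at 326.5 mm from L.
Taking moments about L: R_y·649 − (2.4·525)·326.5 + 240250 − 580·341 − 760·497 = 0 → R_y = 746640/649 = 1150.45 ≈ 1150 N.
ΣF_y = 0: L_y + 1150.45 − 2.4·525 − 580 − 760 = 0 → L_y = 1450 N.
ΣF_x = 0: no horizontal applied forces, so L_x = 0.

L_x = 0, L_y = 1450 N, R_y = 1150 N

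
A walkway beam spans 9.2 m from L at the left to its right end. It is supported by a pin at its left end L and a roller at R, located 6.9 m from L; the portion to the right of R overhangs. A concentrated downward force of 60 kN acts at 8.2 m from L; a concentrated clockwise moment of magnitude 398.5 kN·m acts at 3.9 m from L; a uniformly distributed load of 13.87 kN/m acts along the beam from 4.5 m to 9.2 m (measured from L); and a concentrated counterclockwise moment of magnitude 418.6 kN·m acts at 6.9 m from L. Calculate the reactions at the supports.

Resultant of the distributed load: 13.87 × 4.7 = 65.189 kN at 6.85 m from L.
ΣM about L: R_y·6.9 − 60·8.2 − 398.5 − (13.87·4.7)·6.85 + 418.6 = 0 → R_y = 918.44465/6.9 = 133.108 ≈ 133.1 kN.
ΣF_y = 0: L_y + 133.108 − 60 − 13.87·4.7 = 0 → L_y = -7.919 kN.
ΣF_x = 0: no horizontal applied forces, so L_x = 0.

L_x = 0, L_y = -7.919 kN, R_y = 133.1 kN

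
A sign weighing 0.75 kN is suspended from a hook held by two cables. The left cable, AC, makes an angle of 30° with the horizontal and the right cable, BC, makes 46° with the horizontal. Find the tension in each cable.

ΣF_x = 0: −T_AC·cos30° + T_BC·cos46° = 0 → T_BC = 1.24669·T_AC.
ΣF_y = 0: T_AC·sin30° + T_BC·sin46° = 0.75.
Substitute: T_AC·(0.5 + 1.24669·0.71934) = 0.75 → T_AC = 0.536944 ≈ 0.5369 kN.
Then T_BC = 1.24669 × 0.536944 = 0.6694 kN.

T_AC = 0.5369 kN, T_BC = 0.6694 kN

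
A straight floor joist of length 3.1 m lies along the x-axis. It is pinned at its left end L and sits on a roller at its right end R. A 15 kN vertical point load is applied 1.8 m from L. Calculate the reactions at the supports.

L_x = 0, L_y = 6.290 kN, R_y = 8.710 kN

ΣM about L: R_y·3.1 − 15·1.8 = 0 → R_y = 27/3.1 = 8.70968 ≈ 8.710 kN.
ΣF_y = 0: L_y + 8.70968 − 15 = 0 → L_y = 6.290 kN.
ΣF_x = 0: no horizontal applied forces, so L_x = 0.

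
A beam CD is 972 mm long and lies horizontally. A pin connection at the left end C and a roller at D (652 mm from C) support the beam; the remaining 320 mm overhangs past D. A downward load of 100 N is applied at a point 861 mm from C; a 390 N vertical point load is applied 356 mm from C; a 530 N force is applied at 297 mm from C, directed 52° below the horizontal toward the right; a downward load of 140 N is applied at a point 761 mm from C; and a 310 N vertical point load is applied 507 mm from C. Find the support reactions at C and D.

C_x = -326.3 N, C_y = 417.9 N, D_y = 939.7 N

ΣM about C: D_y·652 − 100·861 − 390·356 − 530·sin52°·297 − 140·761 − 310·507 = 0 → D_y = 612691/652 = 939.71 ≈ 939.7 N.
ΣF_y = 0: C_y + 939.71 − 100 − 390 − 530·sin52° − 140 − 310 = 0 → C_y = 417.9 N.
ΣF_x = 0: C_x + 530·cos52° = 0 → C_x = -326.3 N.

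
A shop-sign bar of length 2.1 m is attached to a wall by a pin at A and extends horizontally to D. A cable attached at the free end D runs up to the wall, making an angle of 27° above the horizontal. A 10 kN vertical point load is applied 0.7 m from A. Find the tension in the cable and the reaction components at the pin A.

ΣM about A: T·sin27°·2.1 − 10·0.7 = 0 → T = 7/(2.1·0.45399) = 7.34231 ≈ 7.342 kN.
ΣF_x = 0: A_x − T·cos27° = 0 → A_x = 7.34231 × 0.891007 = 6.542 kN.
ΣF_y = 0: A_y + T·sin27° − 10 = 0 → A_y = 10 − 7.34231 × 0.45399 = 6.667 kN.

T = 7.342 kN, A_x = 6.542 kN, A_y = 6.667 kN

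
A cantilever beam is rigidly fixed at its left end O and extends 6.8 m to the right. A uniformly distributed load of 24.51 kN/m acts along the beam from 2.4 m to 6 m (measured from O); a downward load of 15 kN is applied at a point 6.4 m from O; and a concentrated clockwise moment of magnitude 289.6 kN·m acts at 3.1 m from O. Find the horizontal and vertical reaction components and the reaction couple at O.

Resultant of the distributed load: 24.51 × 3.6 = 88.236 kN at 4.2 m from O.
ΣF_x = 0: O_x = 0.
ΣF_y = 0: O_y − 24.51·3.6 − 15 = 0 → O_y = 103.2 kN.
ΣM about O: M_O − (24.51·3.6)·4.2 − 15·6.4 − 289.6 = 0 → M_O = 756.2 kN·m.

O_x = 0, O_y = 103.2 kN, M_O = 756.2 kN·m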